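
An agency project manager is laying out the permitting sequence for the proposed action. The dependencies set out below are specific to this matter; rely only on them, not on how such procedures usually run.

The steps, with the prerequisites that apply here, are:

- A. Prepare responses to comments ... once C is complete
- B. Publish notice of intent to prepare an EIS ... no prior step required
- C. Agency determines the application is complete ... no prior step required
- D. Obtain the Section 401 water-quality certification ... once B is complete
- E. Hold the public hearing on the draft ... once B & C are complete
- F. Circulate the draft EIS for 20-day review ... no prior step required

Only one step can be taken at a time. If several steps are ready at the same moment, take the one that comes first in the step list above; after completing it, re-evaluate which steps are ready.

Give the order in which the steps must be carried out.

B, C, A, D, E, F

Nothing is required for B, C and F. B is listed earlier → B first.
Ready: C, D and F. C is listed earlier → C.
A and E now also ready, so the ready set is {A, D, E, F}; A is listed earlier → A.
Now D, E and F have their prerequisites met. D is listed earlier, so D next.
Ready: E and F. E is listed earlier → E.
F is the only step now ready → F.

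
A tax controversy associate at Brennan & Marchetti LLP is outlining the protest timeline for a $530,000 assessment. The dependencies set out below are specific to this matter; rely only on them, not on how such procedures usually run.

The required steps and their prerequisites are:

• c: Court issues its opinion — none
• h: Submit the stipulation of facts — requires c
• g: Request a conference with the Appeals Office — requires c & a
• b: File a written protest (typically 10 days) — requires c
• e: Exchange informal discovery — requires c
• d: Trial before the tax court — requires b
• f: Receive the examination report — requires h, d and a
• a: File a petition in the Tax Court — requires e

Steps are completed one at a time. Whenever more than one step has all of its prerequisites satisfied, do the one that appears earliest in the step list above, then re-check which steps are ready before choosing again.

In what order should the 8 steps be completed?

c has no prerequisites → c first.
h, b and e are all available; h is listed earlier → h.
Ready: b and e. b is listed earlier → b.
e and d are both available; e is listed earlier → e.
Ready: d and a. d is listed earlier → d.
a needed e, now all done → a.
g and f are both available; g is listed earlier → g.
f needed h, d and a, now all done → f.

c → h → b → e → d → a → g → f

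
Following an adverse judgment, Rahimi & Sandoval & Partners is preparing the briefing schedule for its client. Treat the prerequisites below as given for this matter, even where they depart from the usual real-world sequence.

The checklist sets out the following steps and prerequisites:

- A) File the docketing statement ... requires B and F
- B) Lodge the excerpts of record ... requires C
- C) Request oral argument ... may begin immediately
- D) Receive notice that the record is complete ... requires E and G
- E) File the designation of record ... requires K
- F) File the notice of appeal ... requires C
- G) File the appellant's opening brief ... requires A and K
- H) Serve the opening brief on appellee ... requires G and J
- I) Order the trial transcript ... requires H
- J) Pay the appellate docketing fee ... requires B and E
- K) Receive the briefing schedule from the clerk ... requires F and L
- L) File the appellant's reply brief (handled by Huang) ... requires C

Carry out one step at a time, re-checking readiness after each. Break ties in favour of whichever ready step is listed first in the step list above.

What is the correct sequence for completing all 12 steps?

C is the only step with nothing outstanding, so it goes first.
Ready: B, F and L. B is listed earlier → B.
Ready: F and L. F is listed earlier → F.
A and L are both available; A is listed earlier → A.
That leaves L as the only ready step → L.
K is the only step now ready → K.
E and G are both available; E is listed earlier → E.
Now G and J have their prerequisites met. G is listed earlier, so G next.
D now also ready, so the ready set is {D, J}; D is listed earlier → D.
J needed B and E, now all done → J.
H needed G and J, now all done → H.
I needed H, now all done → I.

C, B, F, A, L, K, E, G, D, J, H, I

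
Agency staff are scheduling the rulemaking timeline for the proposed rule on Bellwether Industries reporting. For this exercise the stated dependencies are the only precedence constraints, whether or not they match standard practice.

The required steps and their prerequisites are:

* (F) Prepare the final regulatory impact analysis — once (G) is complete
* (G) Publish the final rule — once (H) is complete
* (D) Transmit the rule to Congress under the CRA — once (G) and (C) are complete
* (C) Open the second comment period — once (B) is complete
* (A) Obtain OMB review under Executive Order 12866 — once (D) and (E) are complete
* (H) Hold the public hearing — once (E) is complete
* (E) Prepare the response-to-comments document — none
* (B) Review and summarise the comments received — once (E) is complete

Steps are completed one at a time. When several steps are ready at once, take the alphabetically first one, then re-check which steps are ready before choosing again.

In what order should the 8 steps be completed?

(E), (B), (C), (H), (G), (D), (A), (F)

(E) is the only step with nothing outstanding, so it goes first.
Ready: (B) and (H). (B) has the earlier label → (B).
(C) and (H) are both available; (C) has the earlier label → (C).
Next only (H) has its prerequisites met → (H).
(G) is the only step now ready → (G).
(D) and (F) are both available; (D) has the earlier label → (D).
Now (A) and (F) have their prerequisites met. (A) has the earlier label, so (A) next.
(F) needed (G), now all done → (F).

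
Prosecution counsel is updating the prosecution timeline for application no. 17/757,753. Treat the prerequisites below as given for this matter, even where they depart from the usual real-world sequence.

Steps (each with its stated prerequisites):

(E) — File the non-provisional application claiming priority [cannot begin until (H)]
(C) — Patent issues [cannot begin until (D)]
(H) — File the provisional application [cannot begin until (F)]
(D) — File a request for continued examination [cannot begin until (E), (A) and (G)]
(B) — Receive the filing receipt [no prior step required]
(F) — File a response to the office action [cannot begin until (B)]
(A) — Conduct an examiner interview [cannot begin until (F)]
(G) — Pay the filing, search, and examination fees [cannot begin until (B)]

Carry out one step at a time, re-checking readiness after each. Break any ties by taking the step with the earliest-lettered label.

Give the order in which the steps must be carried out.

(B), (F), (A), (G), (H), (E), (D), (C)

Only (B) has no prerequisites, so it is first.
Ready: (F) and (G). (F) has the earlier label → (F).
Ready: (A), (G) and (H). (A) has the earlier label → (A).
Ready: (G) and (H). (G) has the earlier label → (G).
(H) is the only step now ready → (H).
(E) is the only step now ready → (E).
(D) needed (A), (E) and (G), now all done → (D).
(C) needed (D), now all done → (C).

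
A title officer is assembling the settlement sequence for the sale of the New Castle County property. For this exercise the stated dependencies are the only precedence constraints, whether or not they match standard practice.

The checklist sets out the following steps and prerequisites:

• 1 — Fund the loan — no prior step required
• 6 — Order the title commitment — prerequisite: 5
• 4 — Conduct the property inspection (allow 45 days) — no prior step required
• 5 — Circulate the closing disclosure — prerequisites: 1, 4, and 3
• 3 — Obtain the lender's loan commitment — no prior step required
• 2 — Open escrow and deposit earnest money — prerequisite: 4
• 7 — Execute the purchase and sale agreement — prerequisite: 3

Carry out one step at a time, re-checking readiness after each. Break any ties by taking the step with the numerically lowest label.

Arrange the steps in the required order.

Nothing is required for 1, 3 and 4. 1 has the earlier label → 1 first.
3 and 4 are both available; 3 has the earlier label → 3.
Ready: 4 and 7. 4 has the earlier label → 4.
Now 2, 5 and 7 have their prerequisites met. 2 has the earlier label, so 2 next.
Ready: 5 and 7. 5 has the earlier label → 5.
Now 6 and 7 have their prerequisites met. 6 has the earlier label, so 6 next.
7 is the only step now ready → 7.

1, 3, 4, 2, 5, 6, 7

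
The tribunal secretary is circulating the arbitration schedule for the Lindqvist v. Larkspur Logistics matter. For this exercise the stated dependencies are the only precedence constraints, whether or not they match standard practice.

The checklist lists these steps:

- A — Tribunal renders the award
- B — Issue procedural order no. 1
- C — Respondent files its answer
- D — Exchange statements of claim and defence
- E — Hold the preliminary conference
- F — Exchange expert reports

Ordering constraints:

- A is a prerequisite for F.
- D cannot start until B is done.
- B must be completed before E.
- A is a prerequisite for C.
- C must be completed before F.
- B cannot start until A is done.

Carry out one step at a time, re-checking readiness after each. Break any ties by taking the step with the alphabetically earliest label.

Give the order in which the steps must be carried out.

A, B, C, D, E, F

Only A has no prerequisites, so it is first.
B and C are both available; B has the earlier label → B.
Now C, D and E have their prerequisites met. C has the earlier label, so C next.
Ready: D, E and F. D has the earlier label → D.
Now E and F have their prerequisites met. E has the earlier label, so E next.
Next only F has its prerequisites met → F.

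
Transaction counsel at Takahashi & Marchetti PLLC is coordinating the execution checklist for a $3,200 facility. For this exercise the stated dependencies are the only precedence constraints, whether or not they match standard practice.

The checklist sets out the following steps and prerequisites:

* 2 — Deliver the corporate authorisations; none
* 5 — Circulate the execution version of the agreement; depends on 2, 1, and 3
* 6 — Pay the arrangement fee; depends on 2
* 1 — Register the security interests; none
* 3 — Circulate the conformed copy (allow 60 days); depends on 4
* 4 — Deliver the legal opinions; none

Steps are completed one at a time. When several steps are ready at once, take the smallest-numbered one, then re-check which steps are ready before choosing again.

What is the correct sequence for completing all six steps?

1 2 4 3 5 6

Nothing is required for 1, 2 and 4. 1 has the earlier label → 1 first.
Ready: 2 and 4. 2 has the earlier label → 2.
6 now also ready, so the ready set is {4, 6}; 4 has the earlier label → 4.
3 now also ready, so the ready set is {3, 6}; 3 has the earlier label → 3.
5 now also ready, so the ready set is {5, 6}; 5 has the earlier label → 5.
6 is the only step now ready → 6.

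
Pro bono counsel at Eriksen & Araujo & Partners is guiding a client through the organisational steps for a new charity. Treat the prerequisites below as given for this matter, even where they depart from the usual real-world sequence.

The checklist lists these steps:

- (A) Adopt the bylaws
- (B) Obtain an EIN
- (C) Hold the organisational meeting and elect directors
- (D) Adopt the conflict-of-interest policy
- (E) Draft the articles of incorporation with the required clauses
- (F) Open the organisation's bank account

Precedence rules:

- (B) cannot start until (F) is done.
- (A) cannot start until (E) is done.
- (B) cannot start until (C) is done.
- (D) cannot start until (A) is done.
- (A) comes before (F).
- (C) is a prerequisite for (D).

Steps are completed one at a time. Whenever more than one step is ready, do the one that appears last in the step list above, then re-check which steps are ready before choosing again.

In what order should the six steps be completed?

(E) → (C) → (A) → (F) → (D) → (B)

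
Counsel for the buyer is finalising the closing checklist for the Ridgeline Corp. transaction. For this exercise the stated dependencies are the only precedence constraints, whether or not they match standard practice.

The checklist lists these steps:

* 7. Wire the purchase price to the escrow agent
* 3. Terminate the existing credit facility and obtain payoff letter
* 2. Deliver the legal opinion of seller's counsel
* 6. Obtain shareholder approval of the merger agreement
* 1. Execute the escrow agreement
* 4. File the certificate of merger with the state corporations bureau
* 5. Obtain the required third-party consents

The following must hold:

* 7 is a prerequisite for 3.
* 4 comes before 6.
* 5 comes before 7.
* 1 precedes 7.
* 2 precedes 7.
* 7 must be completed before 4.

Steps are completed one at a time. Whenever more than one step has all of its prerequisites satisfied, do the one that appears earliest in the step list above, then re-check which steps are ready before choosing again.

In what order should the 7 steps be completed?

2 1 5 7 3 4 6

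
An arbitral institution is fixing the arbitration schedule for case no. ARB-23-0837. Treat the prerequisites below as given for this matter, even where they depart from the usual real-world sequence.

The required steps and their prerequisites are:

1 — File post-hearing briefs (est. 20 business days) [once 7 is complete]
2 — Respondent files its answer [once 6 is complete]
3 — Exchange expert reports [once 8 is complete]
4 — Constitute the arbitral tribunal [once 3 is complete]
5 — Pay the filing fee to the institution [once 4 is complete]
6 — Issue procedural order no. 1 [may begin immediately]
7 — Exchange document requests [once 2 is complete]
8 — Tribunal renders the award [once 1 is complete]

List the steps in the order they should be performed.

6, 2, 7, 1, 8, 3, 4, 5

6 has no prerequisites → 6 first.
Next only 2 has its prerequisites met → 2.
7 is the only step now ready → 7.
1 needed 7, now all done → 1.
8 needed 1, now all done → 8.
That leaves 3 as the only ready step → 3.
4 is the only step now ready → 4.
That leaves 5 as the only ready step → 5.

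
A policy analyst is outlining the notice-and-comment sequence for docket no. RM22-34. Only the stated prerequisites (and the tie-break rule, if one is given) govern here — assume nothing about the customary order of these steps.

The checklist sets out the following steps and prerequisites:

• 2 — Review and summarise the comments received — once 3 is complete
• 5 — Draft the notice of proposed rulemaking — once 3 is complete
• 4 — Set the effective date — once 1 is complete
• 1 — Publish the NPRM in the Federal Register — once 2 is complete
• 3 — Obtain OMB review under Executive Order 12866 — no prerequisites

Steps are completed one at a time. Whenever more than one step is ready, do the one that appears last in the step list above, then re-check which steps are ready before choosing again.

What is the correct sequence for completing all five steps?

3 5 2 1 4

Only 3 has no prerequisites, so it is first.
Now 5 and 2 have their prerequisites met. 5 is listed later, so 5 next.
Next only 2 has its prerequisites met → 2.
1 is the only step now ready → 1.
Next only 4 has its prerequisites met → 4.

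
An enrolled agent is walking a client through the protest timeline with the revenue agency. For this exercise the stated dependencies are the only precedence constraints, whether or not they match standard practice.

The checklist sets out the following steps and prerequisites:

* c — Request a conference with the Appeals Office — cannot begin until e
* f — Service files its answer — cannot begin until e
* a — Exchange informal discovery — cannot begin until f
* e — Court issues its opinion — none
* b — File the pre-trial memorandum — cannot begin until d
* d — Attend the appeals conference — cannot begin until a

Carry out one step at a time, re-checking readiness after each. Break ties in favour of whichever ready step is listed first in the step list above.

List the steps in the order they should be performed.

Only e has no prerequisites, so it is first.
c and f are both available; c is listed earlier → c.
That leaves f as the only ready step → f.
Next only a has its prerequisites met → a.
That leaves d as the only ready step → d.
b is the only step now ready → b.

e c f a d b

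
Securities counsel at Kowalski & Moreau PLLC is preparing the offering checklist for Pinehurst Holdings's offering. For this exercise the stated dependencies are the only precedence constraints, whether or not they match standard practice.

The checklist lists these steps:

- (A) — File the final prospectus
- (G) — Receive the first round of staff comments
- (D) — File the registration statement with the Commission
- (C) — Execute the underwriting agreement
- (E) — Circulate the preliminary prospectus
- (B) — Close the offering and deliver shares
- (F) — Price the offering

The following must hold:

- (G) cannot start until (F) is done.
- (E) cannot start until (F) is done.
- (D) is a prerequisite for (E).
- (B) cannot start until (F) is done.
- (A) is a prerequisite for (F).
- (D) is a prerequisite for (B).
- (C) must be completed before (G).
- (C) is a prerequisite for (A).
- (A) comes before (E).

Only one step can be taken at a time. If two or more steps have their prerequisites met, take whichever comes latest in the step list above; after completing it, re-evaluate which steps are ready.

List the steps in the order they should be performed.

(C), (D), (A), (F), (B), (E), (G)

(C) and (D) have no prerequisites; (C) is listed later, so (C) is first.
(D) and (A) are both available; (D) is listed later → (D).
(A) is the only step now ready → (A).
Next only (F) has its prerequisites met → (F).
(B), (E) and (G) are all available; (B) is listed later → (B).
(E) and (G) are both available; (E) is listed later → (E).
(G) needed (F) and (C), now all done → (G).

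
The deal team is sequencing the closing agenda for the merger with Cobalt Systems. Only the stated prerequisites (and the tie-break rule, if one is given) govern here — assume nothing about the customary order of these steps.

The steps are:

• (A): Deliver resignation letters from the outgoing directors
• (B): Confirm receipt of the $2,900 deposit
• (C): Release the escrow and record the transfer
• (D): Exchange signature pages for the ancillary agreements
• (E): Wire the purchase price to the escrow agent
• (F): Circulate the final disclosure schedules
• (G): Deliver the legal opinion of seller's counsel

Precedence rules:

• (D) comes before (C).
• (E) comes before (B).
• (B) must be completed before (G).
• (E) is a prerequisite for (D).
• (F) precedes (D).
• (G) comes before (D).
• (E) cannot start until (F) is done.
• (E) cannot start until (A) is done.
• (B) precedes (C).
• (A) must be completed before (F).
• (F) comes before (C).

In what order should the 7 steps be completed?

(A) is the only step with nothing outstanding, so it goes first.
(F) needed (A), now all done → (F).
(E) needed (A) and (F), now all done → (E).
(B) needed (E), now all done → (B).
(G) needed (B), now all done → (G).
(D) needed (E), (F) and (G), now all done → (D).
(C) needed (B), (D) and (F), now all done → (C).

(A), (F), (E), (B), (G), (D), (C)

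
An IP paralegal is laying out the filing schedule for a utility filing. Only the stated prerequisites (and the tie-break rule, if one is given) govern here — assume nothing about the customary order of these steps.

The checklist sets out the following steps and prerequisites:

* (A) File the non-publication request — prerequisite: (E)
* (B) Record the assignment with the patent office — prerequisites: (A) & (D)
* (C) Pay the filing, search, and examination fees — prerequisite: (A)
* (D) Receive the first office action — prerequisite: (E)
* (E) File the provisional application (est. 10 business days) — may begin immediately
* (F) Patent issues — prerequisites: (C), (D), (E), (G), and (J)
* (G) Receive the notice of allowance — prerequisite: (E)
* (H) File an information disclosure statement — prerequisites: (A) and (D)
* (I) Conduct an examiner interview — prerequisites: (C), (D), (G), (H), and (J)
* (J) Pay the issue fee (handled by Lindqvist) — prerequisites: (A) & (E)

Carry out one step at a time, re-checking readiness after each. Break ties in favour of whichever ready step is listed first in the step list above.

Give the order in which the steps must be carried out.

Only (E) has no prerequisites, so it is first.
(A), (D) and (G) are all available; (A) is listed earlier → (A).
(C) and (J) now also ready, so the ready set is {(C), (D), (G), (J)}; (C) is listed earlier → (C).
(D), (G) and (J) are all available; (D) is listed earlier → (D).
(B) and (H) now also ready, so the ready set is {(B), (G), (H), (J)}; (B) is listed earlier → (B).
(G), (H) and (J) are all available; (G) is listed earlier → (G).
Now (H) and (J) have their prerequisites met. (H) is listed earlier, so (H) next.
(J) needed (A) and (E), now all done → (J).
Now (F) and (I) have their prerequisites met. (F) is listed earlier, so (F) next.
(I) needed (C), (D), (G), (H) and (J), now all done → (I).

(E) (A) (C) (D) (B) (G) (H) (J) (F) (I)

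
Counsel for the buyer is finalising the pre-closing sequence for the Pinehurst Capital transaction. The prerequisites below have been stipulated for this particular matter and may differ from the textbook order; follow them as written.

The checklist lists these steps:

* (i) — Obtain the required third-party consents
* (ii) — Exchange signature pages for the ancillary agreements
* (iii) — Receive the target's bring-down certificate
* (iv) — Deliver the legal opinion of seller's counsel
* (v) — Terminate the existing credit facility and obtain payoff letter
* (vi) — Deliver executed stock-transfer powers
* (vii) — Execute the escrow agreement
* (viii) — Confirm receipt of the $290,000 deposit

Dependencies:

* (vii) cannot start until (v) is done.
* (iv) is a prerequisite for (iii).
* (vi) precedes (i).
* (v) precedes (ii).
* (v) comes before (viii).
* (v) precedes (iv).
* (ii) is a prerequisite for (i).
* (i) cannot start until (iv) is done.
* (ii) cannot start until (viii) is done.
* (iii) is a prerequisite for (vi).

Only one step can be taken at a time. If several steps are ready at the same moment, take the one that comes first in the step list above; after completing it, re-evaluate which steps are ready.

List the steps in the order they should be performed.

(v), (iv), (iii), (vi), (vii), (viii), (ii), (i)

(v) has no prerequisites → (v) first.
(iv), (vii) and (viii) are all available; (iv) is listed earlier → (iv).
Now (iii), (vii) and (viii) have their prerequisites met. (iii) is listed earlier, so (iii) next.
Now (vi), (vii) and (viii) have their prerequisites met. (vi) is listed earlier, so (vi) next.
Ready: (vii) and (viii). (vii) is listed earlier → (vii).
That leaves (viii) as the only ready step → (viii).
(ii) needed (v) and (viii), now all done → (ii).
Next only (i) has its prerequisites met → (i).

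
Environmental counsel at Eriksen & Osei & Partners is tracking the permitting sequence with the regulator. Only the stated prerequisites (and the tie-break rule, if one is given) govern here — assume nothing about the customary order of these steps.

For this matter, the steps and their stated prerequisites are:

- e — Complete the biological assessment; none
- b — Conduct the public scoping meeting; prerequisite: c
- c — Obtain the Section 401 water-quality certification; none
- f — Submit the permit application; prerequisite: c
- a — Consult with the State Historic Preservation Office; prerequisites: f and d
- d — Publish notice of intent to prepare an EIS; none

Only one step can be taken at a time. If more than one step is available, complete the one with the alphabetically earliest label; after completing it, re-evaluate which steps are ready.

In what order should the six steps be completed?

c b d e f a

c, d and e have no prerequisites; c has the earlier label, so c is first.
b and f now also ready, so the ready set is {b, d, e, f}; b has the earlier label → b.
d, e and f are all available; d has the earlier label → d.
Now e and f have their prerequisites met. e has the earlier label, so e next.
f needed c, now all done → f.
Next only a has its prerequisites met → a.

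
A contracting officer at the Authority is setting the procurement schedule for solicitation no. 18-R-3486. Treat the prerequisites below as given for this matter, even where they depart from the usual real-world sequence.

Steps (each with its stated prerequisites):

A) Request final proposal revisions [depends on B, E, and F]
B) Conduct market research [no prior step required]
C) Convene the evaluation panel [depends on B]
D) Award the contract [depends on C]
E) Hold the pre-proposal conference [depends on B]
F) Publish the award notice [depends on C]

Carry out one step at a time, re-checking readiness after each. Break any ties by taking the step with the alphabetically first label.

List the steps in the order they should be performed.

B, C, D, E, F, A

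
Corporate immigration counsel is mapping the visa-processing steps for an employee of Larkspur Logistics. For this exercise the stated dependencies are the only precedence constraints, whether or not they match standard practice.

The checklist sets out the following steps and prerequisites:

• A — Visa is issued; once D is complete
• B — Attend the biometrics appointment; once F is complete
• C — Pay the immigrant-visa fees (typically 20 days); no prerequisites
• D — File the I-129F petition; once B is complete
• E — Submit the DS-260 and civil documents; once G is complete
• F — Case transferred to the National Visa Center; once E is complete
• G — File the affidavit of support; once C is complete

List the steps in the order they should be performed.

Only C has no prerequisites, so it is first.
G needed C, now all done → G.
E needed G, now all done → E.
Next only F has its prerequisites met → F.
B is the only step now ready → B.
Next only D has its prerequisites met → D.
That leaves A as the only ready step → A.

C → G → E → F → B → D → A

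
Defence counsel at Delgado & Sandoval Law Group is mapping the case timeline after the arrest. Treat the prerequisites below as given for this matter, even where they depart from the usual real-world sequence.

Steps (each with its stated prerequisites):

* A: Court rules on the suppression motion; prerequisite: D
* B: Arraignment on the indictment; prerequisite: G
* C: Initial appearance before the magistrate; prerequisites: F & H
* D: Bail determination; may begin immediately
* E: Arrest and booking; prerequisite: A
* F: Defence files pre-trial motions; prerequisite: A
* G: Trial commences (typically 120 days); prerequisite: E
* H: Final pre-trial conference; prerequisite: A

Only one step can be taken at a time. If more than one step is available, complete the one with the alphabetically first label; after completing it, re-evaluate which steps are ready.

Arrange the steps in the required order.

D → A → E → F → G → B → H → C

D is the only step with nothing outstanding, so it goes first.
A is the only step now ready → A.
Now E, F and H have their prerequisites met. E has the earlier label, so E next.
Ready: F, G and H. F has the earlier label → F.
G and H are both available; G has the earlier label → G.
B now also ready, so the ready set is {B, H}; B has the earlier label → B.
Next only H has its prerequisites met → H.
That leaves C as the only ready step → C.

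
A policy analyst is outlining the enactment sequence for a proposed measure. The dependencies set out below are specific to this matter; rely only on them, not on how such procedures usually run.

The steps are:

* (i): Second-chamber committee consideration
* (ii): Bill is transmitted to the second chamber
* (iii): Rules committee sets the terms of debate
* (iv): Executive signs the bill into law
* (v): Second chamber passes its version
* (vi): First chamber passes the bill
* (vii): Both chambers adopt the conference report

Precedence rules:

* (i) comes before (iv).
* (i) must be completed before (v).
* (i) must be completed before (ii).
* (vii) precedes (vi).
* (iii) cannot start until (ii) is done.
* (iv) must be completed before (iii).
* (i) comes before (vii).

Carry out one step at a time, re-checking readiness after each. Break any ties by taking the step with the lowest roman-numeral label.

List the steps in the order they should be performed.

Only (i) has no prerequisites, so it is first.
Ready: (ii), (iv), (v) and (vii). (ii) has the earlier label → (ii).
(iv), (v) and (vii) are all available; (iv) has the earlier label → (iv).
Ready: (iii), (v) and (vii). (iii) has the earlier label → (iii).
(v) and (vii) are both available; (v) has the earlier label → (v).
(vii) needed (i), now all done → (vii).
(vi) needed (vii), now all done → (vi).

(i) (ii) (iv) (iii) (v) (vii) (vi)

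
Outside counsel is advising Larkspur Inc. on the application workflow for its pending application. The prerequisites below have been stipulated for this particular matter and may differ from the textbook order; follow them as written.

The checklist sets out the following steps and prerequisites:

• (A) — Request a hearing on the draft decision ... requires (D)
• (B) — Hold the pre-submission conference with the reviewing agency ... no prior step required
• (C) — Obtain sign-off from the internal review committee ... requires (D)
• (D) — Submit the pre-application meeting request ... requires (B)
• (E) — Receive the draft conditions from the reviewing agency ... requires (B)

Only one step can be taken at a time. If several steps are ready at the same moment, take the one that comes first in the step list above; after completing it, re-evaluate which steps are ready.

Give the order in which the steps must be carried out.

Only (B) has no prerequisites, so it is first.
(D) and (E) are both available; (D) is listed earlier → (D).
(A) and (C) now also ready, so the ready set is {(A), (C), (E)}; (A) is listed earlier → (A).
(C) and (E) are both available; (C) is listed earlier → (C).
(E) needed (B), now all done → (E).

(B) → (D) → (A) → (C) → (E)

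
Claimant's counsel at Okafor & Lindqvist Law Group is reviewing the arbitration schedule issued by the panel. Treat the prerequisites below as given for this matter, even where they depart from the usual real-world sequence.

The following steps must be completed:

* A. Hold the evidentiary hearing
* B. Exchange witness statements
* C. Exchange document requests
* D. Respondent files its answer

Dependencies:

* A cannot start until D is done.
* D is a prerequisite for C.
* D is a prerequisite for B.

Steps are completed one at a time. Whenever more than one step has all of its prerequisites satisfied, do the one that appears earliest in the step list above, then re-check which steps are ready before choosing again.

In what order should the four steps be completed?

D is the only step with nothing outstanding, so it goes first.
A, B and C are all available; A is listed earlier → A.
Now B and C have their prerequisites met. B is listed earlier, so B next.
C is the only step now ready → C.

D, A, B, C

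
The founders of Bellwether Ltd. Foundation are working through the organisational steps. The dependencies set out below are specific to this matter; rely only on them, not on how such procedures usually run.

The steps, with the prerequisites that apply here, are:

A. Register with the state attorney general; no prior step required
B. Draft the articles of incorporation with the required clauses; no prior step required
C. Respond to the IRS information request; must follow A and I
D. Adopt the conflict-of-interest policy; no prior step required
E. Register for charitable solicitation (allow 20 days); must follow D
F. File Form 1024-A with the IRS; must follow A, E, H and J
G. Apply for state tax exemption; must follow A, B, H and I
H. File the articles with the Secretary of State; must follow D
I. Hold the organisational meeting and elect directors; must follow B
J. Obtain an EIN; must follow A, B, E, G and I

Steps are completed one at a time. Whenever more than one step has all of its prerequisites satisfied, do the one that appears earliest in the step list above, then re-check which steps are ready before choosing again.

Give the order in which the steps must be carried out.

A → B → D → E → H → I → C → G → J → F

A, B and D have no prerequisites; A is listed earlier, so A is first.
Ready: B and D. B is listed earlier → B.
I now also ready, so the ready set is {D, I}; D is listed earlier → D.
Now E, H and I have their prerequisites met. E is listed earlier, so E next.
Now H and I have their prerequisites met. H is listed earlier, so H next.
I needed B, now all done → I.
Ready: C and G. C is listed earlier → C.
Next only G has its prerequisites met → G.
J is the only step now ready → J.
F needed A, E, H and J, now all done → F.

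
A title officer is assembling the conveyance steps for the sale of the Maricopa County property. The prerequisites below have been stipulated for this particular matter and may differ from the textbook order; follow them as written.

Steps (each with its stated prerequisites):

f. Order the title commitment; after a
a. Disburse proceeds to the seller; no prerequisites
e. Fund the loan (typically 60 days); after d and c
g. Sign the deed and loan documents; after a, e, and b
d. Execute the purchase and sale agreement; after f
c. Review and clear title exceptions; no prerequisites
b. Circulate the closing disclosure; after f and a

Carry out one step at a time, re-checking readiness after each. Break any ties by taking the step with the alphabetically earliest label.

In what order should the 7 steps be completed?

a → c → f → b → d → e → g

a and c have no prerequisites; a has the earlier label, so a is first.
Now c and f have their prerequisites met. c has the earlier label, so c next.
Next only f has its prerequisites met → f.
b and d are both available; b has the earlier label → b.
Next only d has its prerequisites met → d.
e is the only step now ready → e.
g needed a, b and e, now all done → g.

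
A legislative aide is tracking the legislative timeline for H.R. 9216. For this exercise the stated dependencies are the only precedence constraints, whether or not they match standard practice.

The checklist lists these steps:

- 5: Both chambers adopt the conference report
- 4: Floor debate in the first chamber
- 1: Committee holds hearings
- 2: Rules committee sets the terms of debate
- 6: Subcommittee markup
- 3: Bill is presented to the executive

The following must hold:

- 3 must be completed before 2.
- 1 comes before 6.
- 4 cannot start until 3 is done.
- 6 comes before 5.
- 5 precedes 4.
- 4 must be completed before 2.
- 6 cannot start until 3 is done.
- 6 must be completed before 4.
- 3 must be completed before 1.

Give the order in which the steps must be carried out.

3 has no prerequisites → 3 first.
That leaves 1 as the only ready step → 1.
6 needed 1 and 3, now all done → 6.
5 needed 6, now all done → 5.
4 needed 5, 6 and 3, now all done → 4.
2 needed 4 and 3, now all done → 2.

3 → 1 → 6 → 5 → 4 → 2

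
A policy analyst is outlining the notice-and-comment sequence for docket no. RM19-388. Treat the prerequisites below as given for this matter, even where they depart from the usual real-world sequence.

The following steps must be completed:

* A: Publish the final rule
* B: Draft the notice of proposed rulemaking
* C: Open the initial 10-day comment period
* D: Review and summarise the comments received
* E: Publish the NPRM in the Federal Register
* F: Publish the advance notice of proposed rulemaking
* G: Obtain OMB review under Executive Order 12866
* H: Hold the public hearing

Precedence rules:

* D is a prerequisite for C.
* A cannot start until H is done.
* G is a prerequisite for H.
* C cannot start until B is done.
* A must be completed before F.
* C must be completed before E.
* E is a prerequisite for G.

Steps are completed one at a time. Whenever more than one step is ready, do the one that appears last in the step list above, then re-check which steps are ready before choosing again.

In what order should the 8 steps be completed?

Nothing is required for D and B. D is listed later → D first.
That leaves B as the only ready step → B.
C needed D and B, now all done → C.
E needed C, now all done → E.
That leaves G as the only ready step → G.
Next only H has its prerequisites met → H.
Next only A has its prerequisites met → A.
F needed A, now all done → F.

D, B, C, E, G, H, A, F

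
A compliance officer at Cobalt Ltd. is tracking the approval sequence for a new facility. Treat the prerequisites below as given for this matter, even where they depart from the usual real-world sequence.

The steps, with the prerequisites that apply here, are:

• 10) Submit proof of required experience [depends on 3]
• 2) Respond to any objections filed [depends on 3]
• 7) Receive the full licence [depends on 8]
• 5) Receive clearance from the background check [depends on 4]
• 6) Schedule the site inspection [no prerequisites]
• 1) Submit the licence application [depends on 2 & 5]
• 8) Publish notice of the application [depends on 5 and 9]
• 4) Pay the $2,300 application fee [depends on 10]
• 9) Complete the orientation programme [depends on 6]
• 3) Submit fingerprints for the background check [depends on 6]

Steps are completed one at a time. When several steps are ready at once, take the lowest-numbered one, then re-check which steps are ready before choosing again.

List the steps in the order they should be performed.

6 3 2 9 10 4 5 1 8 7

Only 6 has no prerequisites, so it is first.
3 and 9 are both available; 3 has the earlier label → 3.
2 and 10 now also ready, so the ready set is {2, 9, 10}; 2 has the earlier label → 2.
Now 9 and 10 have their prerequisites met. 9 has the earlier label, so 9 next.
10 needed 3, now all done → 10.
4 needed 10, now all done → 4.
5 needed 4, now all done → 5.
1 and 8 are both available; 1 has the earlier label → 1.
Next only 8 has its prerequisites met → 8.
Next only 7 has its prerequisites met → 7.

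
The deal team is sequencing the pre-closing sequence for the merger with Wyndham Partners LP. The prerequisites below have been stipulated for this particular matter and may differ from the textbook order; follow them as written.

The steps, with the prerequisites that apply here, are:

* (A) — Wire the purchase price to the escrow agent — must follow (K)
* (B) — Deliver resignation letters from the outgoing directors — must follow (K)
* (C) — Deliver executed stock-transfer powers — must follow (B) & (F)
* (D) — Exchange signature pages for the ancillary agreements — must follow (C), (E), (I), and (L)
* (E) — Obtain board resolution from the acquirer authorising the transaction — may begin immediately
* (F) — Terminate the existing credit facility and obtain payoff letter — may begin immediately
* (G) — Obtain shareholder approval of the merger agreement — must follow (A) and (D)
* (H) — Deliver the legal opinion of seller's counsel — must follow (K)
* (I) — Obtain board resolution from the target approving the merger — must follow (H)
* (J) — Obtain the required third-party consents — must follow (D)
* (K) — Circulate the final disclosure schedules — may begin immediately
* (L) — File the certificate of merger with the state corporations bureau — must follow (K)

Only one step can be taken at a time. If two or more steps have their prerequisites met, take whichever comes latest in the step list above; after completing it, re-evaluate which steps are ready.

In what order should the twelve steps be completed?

(K) (L) (H) (I) (F) (E) (B) (C) (D) (J) (A) (G)

Nothing is required for (K), (F) and (E). (K) is listed later → (K) first.
(L), (H), (B) and (A) now also ready, so the ready set is {(L), (H), (F), (E), (B), (A)}; (L) is listed later → (L).
Now (H), (F), (E), (B) and (A) have their prerequisites met. (H) is listed later, so (H) next.
(I), (F), (E), (B) and (A) are all available; (I) is listed later → (I).
Now (F), (E), (B) and (A) have their prerequisites met. (F) is listed later, so (F) next.
Now (E), (B) and (A) have their prerequisites met. (E) is listed later, so (E) next.
Now (B) and (A) have their prerequisites met. (B) is listed later, so (B) next.
(C) now also ready, so the ready set is {(C), (A)}; (C) is listed later → (C).
(D) and (A) are both available; (D) is listed later → (D).
(J) now also ready, so the ready set is {(J), (A)}; (J) is listed later → (J).
(A) needed (K), now all done → (A).
(G) needed (D) and (A), now all done → (G).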